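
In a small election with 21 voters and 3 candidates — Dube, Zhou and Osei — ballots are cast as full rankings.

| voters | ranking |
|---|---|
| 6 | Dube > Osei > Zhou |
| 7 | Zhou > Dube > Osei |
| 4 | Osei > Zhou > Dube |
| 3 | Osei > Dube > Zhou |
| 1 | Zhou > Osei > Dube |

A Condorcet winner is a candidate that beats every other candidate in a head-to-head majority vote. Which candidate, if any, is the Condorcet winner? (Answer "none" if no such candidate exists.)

Head-to-head results (21 voters):
Dube vs Zhou: Zhou wins 12–9.
Dube vs Osei: Dube wins 13–8.
Zhou vs Osei: Osei wins 13–8.
Each candidate drops at least one matchup (Dube loses to Zhou; Zhou loses to Osei; Osei loses to Dube); the cycle Dube beats Osei beats Zhou beats Dube rules out a Condorcet winner.

none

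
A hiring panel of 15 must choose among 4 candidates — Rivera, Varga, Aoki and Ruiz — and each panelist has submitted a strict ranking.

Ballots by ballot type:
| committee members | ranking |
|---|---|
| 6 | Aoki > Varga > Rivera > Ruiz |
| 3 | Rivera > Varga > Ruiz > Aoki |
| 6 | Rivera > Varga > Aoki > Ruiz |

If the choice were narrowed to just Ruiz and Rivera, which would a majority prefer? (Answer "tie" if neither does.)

No ballot ranks Ruiz above Rivera: 0.
Ballots ranking Rivera above Ruiz: 15 − 0 = 15.
Rivera wins the head-to-head 15–0.

Rivera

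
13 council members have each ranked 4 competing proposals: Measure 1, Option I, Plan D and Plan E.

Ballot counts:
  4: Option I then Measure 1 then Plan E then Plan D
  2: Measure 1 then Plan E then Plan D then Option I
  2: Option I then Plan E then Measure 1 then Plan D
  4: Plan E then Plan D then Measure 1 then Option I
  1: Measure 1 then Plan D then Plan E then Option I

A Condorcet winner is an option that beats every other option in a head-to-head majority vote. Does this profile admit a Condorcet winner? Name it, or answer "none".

Measure 1

Pairwise majorities:
Measure 1 vs Option I: Measure 1 wins 7–6.
Measure 1 vs Plan D: Measure 1, 9–4.
Measure 1 vs Plan E: Measure 1, 7–6.
Option I–Plan D: Plan D 7–6.
Option I vs Plan E: Plan E wins 7–6.
Plan D vs Plan E: Plan E, 12–1.
Measure 1 wins every pairwise contest, so Measure 1 is the Condorcet winner.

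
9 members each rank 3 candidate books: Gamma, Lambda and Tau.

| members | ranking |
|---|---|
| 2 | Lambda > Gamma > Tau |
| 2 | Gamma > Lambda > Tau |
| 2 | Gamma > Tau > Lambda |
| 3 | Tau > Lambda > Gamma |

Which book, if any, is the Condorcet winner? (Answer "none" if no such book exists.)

Head-to-head results (9 members):
Gamma vs Lambda: 2+2 = 4 for Gamma, 5 for Lambda — Lambda by 5–4.
Gamma vs Tau: Gamma preferred on 2+2+2 = 6 ballots; Gamma wins 6–3.
Lambda vs Tau: 4 to 5, Tau.
Every book loses at least once (Gamma loses to Lambda; Lambda loses to Tau; Tau loses to Gamma). The majority relation contains the cycle Gamma > Tau > Lambda > Gamma, so there is no Condorcet winner.

none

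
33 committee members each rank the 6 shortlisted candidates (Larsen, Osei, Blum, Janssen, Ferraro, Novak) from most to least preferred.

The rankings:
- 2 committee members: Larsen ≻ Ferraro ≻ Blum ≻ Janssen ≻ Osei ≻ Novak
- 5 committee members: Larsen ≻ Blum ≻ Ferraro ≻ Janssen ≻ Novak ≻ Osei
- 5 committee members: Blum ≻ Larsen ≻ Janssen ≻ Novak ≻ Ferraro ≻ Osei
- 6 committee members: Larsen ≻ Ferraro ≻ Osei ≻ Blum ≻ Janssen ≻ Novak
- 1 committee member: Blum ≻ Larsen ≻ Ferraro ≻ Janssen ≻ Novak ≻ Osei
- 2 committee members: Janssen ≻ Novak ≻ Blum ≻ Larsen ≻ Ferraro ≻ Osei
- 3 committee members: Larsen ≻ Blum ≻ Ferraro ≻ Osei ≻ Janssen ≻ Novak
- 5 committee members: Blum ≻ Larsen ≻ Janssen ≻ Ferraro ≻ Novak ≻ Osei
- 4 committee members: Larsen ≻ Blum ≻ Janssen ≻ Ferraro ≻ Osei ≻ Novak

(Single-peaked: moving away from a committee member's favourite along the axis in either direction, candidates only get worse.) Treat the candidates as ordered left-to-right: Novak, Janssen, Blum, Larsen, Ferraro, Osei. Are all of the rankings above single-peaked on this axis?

yes

Axis positions: Novak=1, Janssen=2, Blum=3, Larsen=4, Ferraro=5, Osei=6.
Faction 1 (peak Larsen at position 4): ranking walks positions 4-5-3-2-6-1, expanding outward from the peak — single-peaked.
Faction 2 (peak Larsen at position 4): ranking walks positions 4-3-5-2-1-6, expanding outward from the peak — single-peaked.
Faction 3 (peak Blum at position 3): ranking walks positions 3-4-2-1-5-6, expanding outward from the peak — single-peaked.
Faction 4 (peak Larsen at position 4): ranking walks positions 4-5-6-3-2-1, expanding outward from the peak — single-peaked.
Faction 5 (peak Blum at position 3): ranking walks positions 3-4-5-2-1-6, expanding outward from the peak — single-peaked.
Faction 6 (peak Janssen at position 2): ranking walks positions 2-1-3-4-5-6, expanding outward from the peak — single-peaked.
Faction 7 (peak Larsen at position 4): ranking walks positions 4-3-5-6-2-1, expanding outward from the peak — single-peaked.
Faction 8 (peak Blum at position 3): ranking walks positions 3-4-2-5-1-6, expanding outward from the peak — single-peaked.
Faction 9 (peak Larsen at position 4): ranking walks positions 4-3-2-5-6-1, expanding outward from the peak — single-peaked.
Every ranking is single-peaked on this axis.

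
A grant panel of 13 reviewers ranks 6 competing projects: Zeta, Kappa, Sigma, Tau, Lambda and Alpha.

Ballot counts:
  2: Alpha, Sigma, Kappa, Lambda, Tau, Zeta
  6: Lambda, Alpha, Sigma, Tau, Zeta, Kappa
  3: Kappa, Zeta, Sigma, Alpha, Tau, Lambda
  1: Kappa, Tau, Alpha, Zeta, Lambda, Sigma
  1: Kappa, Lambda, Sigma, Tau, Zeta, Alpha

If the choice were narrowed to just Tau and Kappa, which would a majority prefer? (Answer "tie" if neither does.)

Ballots ranking Tau above Kappa: 6.
Ballots ranking Kappa above Tau: 13 − 6 = 7.
Kappa wins the head-to-head 7–6.

Kappa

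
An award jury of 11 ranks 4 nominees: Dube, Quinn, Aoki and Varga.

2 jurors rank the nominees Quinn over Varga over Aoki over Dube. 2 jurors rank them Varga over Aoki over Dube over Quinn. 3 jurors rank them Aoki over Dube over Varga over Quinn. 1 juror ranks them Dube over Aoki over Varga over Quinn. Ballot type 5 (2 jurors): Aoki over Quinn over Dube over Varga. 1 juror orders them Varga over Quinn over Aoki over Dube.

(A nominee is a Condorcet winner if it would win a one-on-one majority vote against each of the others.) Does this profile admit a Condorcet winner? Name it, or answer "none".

Head-to-head results (11 jurors):
Dube vs Quinn: 2+3+1 = 6 for Dube, 5 for Quinn — Dube by 6–5.
Dube vs Aoki: 1 to 10, Aoki.
Dube vs Varga: 3+1+2 = 6 for Dube, 5 for Varga — Dube by 6–5.
Quinn vs Aoki: Quinn is ranked higher on 2+1 = 3 ballots, Aoki on 8. Aoki wins 8–3.
Quinn vs Varga: 4 to 7, Varga.
Aoki vs Varga: Aoki is ranked higher on 3+1+2 = 6 ballots, Varga on 5. Aoki wins 6–5.
Aoki wins every pairwise contest, so Aoki is the Condorcet winner.

Aoki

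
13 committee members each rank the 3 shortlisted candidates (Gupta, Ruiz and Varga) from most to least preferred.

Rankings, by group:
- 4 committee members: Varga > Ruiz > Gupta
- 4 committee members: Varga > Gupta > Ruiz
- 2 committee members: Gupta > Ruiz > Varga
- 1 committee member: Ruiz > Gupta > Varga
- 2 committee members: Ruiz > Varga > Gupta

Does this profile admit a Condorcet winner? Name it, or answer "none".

Head-to-head results (13 committee members):
Gupta vs Ruiz: Ruiz, 7–6.
Gupta vs Varga: Varga wins 10–3.
Ruiz–Varga: Varga 8–5.
Only Varga has no losses; Varga is the Condorcet winner.

Varga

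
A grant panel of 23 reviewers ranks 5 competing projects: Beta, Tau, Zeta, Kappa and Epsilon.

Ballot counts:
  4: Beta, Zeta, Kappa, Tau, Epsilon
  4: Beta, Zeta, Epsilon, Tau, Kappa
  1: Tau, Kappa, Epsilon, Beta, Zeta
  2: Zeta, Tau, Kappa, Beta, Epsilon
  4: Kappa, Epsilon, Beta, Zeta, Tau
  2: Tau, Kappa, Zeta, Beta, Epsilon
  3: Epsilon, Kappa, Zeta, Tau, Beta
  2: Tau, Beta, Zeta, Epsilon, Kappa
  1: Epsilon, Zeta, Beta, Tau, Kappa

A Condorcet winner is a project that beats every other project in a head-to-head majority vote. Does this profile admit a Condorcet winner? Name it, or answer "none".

none

Pairwise majorities:
Beta vs Tau: 4+4+4+1 = 13 for Beta, 10 for Tau — Beta by 13–10.
Beta vs Zeta: 4+4+1+4+2 = 15 for Beta, 8 for Zeta — Beta by 15–8.
Beta vs Kappa: Beta is ranked higher on 4+4+2+1 = 11 ballots, Kappa on 12. Kappa wins 12–11.
Beta vs Epsilon: Beta is ranked higher on 4+4+2+2+2 = 14 ballots, Epsilon on 9. Beta wins 14–9.
Tau vs Zeta: Tau preferred on 1+2+2 = 5 ballots; Zeta wins 18–5.
Tau vs Kappa: Tau preferred on 4+1+2+2+2+1 = 12 ballots; Tau wins 12–11.
Tau vs Epsilon: Tau is ranked higher on 4+1+2+2+2 = 11 ballots, Epsilon on 12. Epsilon wins 12–11.
Zeta vs Kappa: Zeta is ranked higher on 4+4+2+2+1 = 13 ballots, Kappa on 10. Zeta wins 13–10.
Zeta vs Epsilon: Zeta preferred on 4+4+2+2+2 = 14 ballots; Zeta wins 14–9.
Kappa vs Epsilon: Kappa is ranked higher on 4+1+2+4+2 = 13 ballots, Epsilon on 10. Kappa wins 13–10.
Every project loses at least once (Beta loses to Kappa; Tau loses to Beta; Zeta loses to Beta; Kappa loses to Tau; Epsilon loses to Beta). The majority relation contains the cycle Beta beats Tau beats Kappa beats Beta, so there is no Condorcet winner.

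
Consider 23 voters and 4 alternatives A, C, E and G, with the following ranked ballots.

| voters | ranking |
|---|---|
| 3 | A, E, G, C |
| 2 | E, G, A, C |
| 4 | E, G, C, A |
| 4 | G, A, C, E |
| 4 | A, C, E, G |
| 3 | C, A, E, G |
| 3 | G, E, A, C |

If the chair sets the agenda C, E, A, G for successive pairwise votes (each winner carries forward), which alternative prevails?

G

Round 1: C vs E — 11–12, E advances.
Round 2: E vs A — 9–14, A advances.
Round 3: A vs G — 10–13, G advances.
G survives the agenda.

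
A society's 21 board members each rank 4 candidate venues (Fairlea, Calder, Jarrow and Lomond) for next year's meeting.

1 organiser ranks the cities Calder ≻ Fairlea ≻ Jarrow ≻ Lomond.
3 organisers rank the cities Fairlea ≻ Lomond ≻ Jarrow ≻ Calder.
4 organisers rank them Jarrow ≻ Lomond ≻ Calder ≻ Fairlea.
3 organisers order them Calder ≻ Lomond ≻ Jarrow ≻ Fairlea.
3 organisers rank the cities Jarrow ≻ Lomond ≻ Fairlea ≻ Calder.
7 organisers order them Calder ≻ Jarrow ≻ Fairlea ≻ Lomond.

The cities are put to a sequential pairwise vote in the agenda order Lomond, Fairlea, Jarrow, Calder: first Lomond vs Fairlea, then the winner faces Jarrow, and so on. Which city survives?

Round 1: Lomond vs Fairlea — 10–11, Fairlea advances.
Round 2: Fairlea vs Jarrow — 4–17, Jarrow advances.
Round 3: Jarrow vs Calder — 10–11, Calder advances.
Calder survives the agenda.

Calder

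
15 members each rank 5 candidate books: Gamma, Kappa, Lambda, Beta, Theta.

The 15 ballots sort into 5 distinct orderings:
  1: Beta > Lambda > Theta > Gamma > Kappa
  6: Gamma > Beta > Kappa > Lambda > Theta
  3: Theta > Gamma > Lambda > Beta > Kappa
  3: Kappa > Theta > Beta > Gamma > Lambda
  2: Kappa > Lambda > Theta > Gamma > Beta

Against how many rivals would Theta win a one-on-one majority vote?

2

Theta against each rival (15 members):
Theta vs Gamma: 1+3+3+2 = 9 for Theta, 6 for Gamma — Theta by 9–6.
Theta vs Kappa: 1+3 = 4 for Theta, 11 for Kappa — Kappa by 11–4.
Theta vs Lambda: Theta is ranked higher on 3+3 = 6 ballots, Lambda on 9. Lambda wins 9–6.
Theta vs Beta: Theta, 8–7.
Theta beats Gamma, Beta; loses to Kappa, Lambda — 2 pairwise wins.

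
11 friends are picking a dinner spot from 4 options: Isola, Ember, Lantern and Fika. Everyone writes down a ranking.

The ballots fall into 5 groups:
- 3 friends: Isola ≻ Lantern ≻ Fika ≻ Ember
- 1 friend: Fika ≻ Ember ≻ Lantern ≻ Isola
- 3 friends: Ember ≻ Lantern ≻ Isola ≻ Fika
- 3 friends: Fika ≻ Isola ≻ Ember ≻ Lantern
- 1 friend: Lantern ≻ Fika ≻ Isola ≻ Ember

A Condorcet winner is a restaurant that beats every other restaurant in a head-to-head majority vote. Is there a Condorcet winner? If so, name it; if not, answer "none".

Isola

Head-to-head results (11 friends):
Isola vs Ember: Isola wins 7–4.
Isola vs Lantern: 6 to 5, Isola.
Isola vs Fika: Isola preferred on 3+3 = 6 ballots; Isola wins 6–5.
Ember vs Lantern: Ember, 7–4.
Ember vs Fika: Fika wins 8–3.
Lantern–Fika: Lantern 7–4.
Isola defeats every rival head-to-head and is the Condorcet winner.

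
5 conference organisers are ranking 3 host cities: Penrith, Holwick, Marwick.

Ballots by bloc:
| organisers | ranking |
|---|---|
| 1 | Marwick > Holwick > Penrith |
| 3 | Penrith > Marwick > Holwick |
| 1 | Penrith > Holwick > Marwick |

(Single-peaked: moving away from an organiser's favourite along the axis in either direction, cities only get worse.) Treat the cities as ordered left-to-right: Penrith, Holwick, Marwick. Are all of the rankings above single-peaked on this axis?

Axis positions: Penrith=1, Holwick=2, Marwick=3.
Bloc 1 (peak Marwick at position 3): ranking walks positions 3-2-1, expanding outward from the peak — single-peaked.
Bloc 2: ranking walks positions 1-3-2; Marwick is ranked above Holwick even though Holwick lies between Marwick and the peak Penrith on the axis — preferences dip and rise again. Not single-peaked.
Bloc 3 (peak Penrith at position 1): ranking walks positions 1-2-3, expanding outward from the peak — single-peaked.
Bloc 2 violates single-peakedness, so the profile is not single-peaked on this axis.

no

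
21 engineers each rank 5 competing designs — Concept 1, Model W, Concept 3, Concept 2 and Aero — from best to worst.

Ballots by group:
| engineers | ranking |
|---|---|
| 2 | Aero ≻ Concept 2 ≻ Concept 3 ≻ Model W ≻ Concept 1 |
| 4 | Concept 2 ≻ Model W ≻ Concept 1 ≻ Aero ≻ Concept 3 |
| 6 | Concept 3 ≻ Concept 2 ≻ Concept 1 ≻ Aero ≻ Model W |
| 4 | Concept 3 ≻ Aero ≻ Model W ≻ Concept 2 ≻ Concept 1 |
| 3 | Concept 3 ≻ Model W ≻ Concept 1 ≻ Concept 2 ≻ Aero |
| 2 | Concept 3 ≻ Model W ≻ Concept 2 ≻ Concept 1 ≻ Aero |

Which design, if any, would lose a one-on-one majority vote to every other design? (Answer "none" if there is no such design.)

Head-to-head results (21 engineers):
Concept 1–Model W: Model W 15–6.
Concept 1 vs Concept 3: Concept 3, 17–4.
Concept 1 vs Concept 2: Concept 1 preferred on 3 ballots; Concept 2 wins 18–3.
Concept 1 vs Aero: 4+6+3+2 = 15 for Concept 1, 6 for Aero — Concept 1 by 15–6.
Model W vs Concept 3: Model W is ranked higher on 4 ballots, Concept 3 on 17. Concept 3 wins 17–4.
Model W vs Concept 2: Model W is ranked higher on 4+3+2 = 9 ballots, Concept 2 on 12. Concept 2 wins 12–9.
Model W vs Aero: Model W preferred on 4+3+2 = 9 ballots; Aero wins 12–9.
Concept 3–Concept 2: Concept 3 15–6.
Concept 3 vs Aero: Concept 3 preferred on 6+4+3+2 = 15 ballots; Concept 3 wins 15–6.
Concept 2 vs Aero: Concept 2 wins 15–6.
Every design wins at least one matchup (Concept 1 beats Aero; Model W beats Concept 1; Concept 3 beats Concept 1; Concept 2 beats Concept 1; Aero beats Model W), so there is no Condorcet loser.

none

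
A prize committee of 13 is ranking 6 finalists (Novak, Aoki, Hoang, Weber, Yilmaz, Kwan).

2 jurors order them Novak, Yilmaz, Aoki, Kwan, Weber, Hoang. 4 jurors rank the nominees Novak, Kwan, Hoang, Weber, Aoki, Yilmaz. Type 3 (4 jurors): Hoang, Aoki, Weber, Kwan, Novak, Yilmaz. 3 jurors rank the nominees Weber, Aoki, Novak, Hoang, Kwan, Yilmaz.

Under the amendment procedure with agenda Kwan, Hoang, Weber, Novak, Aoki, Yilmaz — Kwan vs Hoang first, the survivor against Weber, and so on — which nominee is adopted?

Round 1: Kwan vs Hoang — 6–7, Hoang advances.
Round 2: Hoang vs Weber — 8–5, Hoang advances.
Round 3: Hoang vs Novak — 4–9, Novak advances.
Round 4: Novak vs Aoki — 6–7, Aoki advances.
Round 5: Aoki vs Yilmaz — 11–2, Aoki advances.
Aoki survives the agenda.

Aoki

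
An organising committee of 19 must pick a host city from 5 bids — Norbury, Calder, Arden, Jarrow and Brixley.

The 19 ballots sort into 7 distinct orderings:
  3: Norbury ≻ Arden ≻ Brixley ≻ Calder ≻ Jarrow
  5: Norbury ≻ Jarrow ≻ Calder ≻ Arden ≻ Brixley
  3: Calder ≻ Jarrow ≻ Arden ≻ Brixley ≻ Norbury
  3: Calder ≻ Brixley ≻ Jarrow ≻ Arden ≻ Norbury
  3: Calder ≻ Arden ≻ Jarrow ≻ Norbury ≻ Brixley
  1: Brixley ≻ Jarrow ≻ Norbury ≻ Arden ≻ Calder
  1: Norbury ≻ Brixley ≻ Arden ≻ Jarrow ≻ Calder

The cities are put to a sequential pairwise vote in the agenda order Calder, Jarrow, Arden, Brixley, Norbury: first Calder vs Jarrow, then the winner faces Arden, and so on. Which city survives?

Norbury

Round 1: Calder vs Jarrow — 12–7, Calder advances.
Round 2: Calder vs Arden — 14–5, Calder advances.
Round 3: Calder vs Brixley — 14–5, Calder advances.
Round 4: Calder vs Norbury — 9–10, Norbury advances.
The agenda winner is Norbury.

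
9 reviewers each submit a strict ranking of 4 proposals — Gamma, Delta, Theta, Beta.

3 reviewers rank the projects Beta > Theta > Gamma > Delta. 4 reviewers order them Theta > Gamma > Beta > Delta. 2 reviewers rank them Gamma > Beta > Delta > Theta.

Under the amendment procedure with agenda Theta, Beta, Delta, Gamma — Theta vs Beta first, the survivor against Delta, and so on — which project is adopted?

Round 1: Theta vs Beta — 4–5, Beta advances.
Round 2: Beta vs Delta — 9–0, Beta advances.
Round 3: Beta vs Gamma — 3–6, Gamma advances.
The agenda winner is Gamma.

Gamma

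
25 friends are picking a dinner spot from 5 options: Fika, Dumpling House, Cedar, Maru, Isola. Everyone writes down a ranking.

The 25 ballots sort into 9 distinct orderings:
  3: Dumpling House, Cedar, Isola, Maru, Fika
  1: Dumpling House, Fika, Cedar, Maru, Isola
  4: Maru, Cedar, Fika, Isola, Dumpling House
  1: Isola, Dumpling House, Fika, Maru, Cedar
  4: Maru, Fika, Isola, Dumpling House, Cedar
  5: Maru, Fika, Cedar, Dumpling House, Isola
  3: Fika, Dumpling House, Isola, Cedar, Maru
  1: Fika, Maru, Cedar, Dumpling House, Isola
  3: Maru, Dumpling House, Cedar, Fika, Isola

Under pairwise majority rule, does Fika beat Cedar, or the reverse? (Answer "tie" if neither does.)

Ballots ranking Fika above Cedar: 1 + 1 + 4 + 5 + 3 + 1 = 15.
Ballots ranking Cedar above Fika: 25 − 15 = 10.
Fika wins the head-to-head 15–10.

Fika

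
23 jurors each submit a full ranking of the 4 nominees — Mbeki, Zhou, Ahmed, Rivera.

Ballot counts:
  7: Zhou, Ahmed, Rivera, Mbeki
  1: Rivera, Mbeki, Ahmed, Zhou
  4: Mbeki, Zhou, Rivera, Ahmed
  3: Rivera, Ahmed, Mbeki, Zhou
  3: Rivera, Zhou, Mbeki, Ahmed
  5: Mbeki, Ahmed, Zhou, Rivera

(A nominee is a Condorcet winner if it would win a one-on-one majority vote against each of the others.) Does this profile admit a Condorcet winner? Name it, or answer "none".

none

Check each pair by majority over 23 ballots:
Mbeki vs Zhou: 13 to 10, Mbeki.
Mbeki vs Ahmed: 13 to 10, Mbeki.
Mbeki vs Rivera: Rivera wins 14–9.
Zhou vs Ahmed: 7+4+3 = 14 for Zhou, 9 for Ahmed — Zhou by 14–9.
Zhou vs Rivera: Zhou is ranked higher on 7+4+5 = 16 ballots, Rivera on 7. Zhou wins 16–7.
Ahmed vs Rivera: Ahmed wins 12–11.
No nominee is unbeaten: Mbeki loses to Rivera; Zhou loses to Mbeki; Ahmed loses to Mbeki; Rivera loses to Zhou. In particular Mbeki > Zhou > Rivera > Mbeki is a majority cycle — no Condorcet winner exists.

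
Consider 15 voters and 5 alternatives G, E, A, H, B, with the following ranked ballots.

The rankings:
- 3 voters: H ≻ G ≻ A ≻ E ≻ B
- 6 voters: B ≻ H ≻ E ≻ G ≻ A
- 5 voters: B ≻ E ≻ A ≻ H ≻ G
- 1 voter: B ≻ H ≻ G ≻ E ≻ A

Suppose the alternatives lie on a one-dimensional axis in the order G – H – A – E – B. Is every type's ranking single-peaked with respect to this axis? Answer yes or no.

Axis positions: G=1, H=2, A=3, E=4, B=5.
Type 1 (peak H at position 2): ranking walks positions 2-1-3-4-5, expanding outward from the peak — single-peaked.
Type 2: ranking walks positions 5-2-4-1-3; H is ranked above E even though E lies between H and the peak B on the axis — preferences dip and rise again. Not single-peaked.
Type 3 (peak B at position 5): ranking walks positions 5-4-3-2-1, expanding outward from the peak — single-peaked.
Type 4: ranking walks positions 5-2-1-4-3; H is ranked above E even though E lies between H and the peak B on the axis — preferences dip and rise again. Not single-peaked.
Type 2 violates single-peakedness, so the profile is not single-peaked on this axis.

no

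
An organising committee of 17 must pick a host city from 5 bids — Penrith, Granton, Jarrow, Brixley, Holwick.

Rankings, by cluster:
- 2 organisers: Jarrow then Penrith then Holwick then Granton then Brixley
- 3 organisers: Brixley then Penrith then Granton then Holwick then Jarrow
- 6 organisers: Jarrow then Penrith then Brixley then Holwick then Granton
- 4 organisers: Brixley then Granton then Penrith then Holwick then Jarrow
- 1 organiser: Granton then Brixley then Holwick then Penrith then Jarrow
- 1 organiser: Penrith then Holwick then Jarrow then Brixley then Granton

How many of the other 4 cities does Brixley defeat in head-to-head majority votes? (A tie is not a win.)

Brixley against each rival (17 organisers):
Brixley vs Penrith: Penrith, 9–8.
Brixley vs Granton: Brixley preferred on 3+6+4+1 = 14 ballots; Brixley wins 14–3.
Brixley vs Jarrow: Brixley is ranked higher on 3+4+1 = 8 ballots, Jarrow on 9. Jarrow wins 9–8.
Brixley–Holwick: Brixley 14–3.
Brixley beats Granton, Holwick; loses to Penrith, Jarrow — 2 pairwise wins.

2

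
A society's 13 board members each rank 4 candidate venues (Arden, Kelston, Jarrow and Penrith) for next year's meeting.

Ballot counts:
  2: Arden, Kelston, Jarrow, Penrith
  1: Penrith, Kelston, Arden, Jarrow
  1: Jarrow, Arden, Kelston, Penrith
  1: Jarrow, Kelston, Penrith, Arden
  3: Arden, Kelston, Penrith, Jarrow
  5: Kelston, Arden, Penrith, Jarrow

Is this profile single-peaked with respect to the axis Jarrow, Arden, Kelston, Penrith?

no

Axis positions: Jarrow=1, Arden=2, Kelston=3, Penrith=4.
Ballot type 1 (peak Arden at position 2): ranking walks positions 2-3-1-4, expanding outward from the peak — single-peaked.
Ballot type 2 (peak Penrith at position 4): ranking walks positions 4-3-2-1, expanding outward from the peak — single-peaked.
Ballot type 3 (peak Jarrow at position 1): ranking walks positions 1-2-3-4, expanding outward from the peak — single-peaked.
Ballot type 4: ranking walks positions 1-3-4-2; Kelston is ranked above Arden even though Arden lies between Kelston and the peak Jarrow on the axis — preferences dip and rise again. Not single-peaked.
Ballot type 5 (peak Arden at position 2): ranking walks positions 2-3-4-1, expanding outward from the peak — single-peaked.
Ballot type 6 (peak Kelston at position 3): ranking walks positions 3-2-4-1, expanding outward from the peak — single-peaked.
Ballot type 4 violates single-peakedness, so the profile is not single-peaked on this axis.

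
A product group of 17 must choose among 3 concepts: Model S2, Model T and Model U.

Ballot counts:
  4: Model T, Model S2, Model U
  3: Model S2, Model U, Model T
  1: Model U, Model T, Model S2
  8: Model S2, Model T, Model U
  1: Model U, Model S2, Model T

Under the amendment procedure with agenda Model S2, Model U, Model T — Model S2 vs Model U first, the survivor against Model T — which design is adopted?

Round 1: Model S2 vs Model U — 15–2, Model S2 advances.
Round 2: Model S2 vs Model T — 12–5, Model S2 advances.
The agenda winner is Model S2.

Model S2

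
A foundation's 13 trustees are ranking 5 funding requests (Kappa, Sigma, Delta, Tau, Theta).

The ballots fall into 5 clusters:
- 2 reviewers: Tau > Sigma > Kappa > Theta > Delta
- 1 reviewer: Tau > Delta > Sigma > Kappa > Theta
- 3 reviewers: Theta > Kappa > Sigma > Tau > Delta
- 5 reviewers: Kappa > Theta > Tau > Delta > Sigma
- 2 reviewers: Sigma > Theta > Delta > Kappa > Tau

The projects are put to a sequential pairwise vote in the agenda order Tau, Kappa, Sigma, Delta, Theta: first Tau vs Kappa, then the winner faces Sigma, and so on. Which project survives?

Kappa

Round 1: Tau vs Kappa — 3–10, Kappa advances.
Round 2: Kappa vs Sigma — 8–5, Kappa advances.
Round 3: Kappa vs Delta — 10–3, Kappa advances.
Round 4: Kappa vs Theta — 8–5, Kappa advances.
Kappa survives the agenda.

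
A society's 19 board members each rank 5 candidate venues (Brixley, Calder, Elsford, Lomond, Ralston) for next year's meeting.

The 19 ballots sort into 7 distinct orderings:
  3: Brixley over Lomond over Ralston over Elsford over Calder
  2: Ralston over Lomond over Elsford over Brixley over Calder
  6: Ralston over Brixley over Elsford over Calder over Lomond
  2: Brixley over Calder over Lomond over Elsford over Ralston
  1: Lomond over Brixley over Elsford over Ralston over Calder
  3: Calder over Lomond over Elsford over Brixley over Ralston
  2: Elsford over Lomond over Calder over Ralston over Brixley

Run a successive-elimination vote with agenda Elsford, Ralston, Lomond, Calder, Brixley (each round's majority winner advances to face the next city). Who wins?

Round 1: Elsford vs Ralston — 8–11, Ralston advances.
Round 2: Ralston vs Lomond — 8–11, Lomond advances.
Round 3: Lomond vs Calder — 8–11, Calder advances.
Round 4: Calder vs Brixley — 5–14, Brixley advances.
The agenda winner is Brixley.

Brixley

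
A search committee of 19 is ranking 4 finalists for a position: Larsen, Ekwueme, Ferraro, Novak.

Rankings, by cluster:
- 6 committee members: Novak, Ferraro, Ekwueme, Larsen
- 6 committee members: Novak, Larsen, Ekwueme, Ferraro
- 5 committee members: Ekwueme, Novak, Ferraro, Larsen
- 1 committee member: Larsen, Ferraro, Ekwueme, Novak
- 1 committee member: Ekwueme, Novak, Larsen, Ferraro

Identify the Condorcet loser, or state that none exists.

Head-to-head results (19 committee members):
Larsen vs Ekwueme: Ekwueme, 12–7.
Larsen vs Ferraro: Larsen preferred on 6+1+1 = 8 ballots; Ferraro wins 11–8.
Larsen vs Novak: Larsen is ranked higher on 1 ballot, Novak on 18. Novak wins 18–1.
Ekwueme–Ferraro: Ekwueme 12–7.
Ekwueme vs Novak: 5+1+1 = 7 for Ekwueme, 12 for Novak — Novak by 12–7.
Ferraro vs Novak: Novak wins 18–1.
Only Larsen has no wins; Larsen is the Condorcet loser.

Larsen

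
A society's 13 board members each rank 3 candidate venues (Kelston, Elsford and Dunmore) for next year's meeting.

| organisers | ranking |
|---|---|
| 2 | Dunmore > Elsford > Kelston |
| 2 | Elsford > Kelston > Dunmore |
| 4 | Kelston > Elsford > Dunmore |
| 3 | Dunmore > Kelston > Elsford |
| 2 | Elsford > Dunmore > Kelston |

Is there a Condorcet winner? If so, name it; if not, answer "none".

none

Pairwise majorities:
Kelston vs Elsford: Kelston wins 7–6.
Kelston vs Dunmore: Kelston preferred on 2+4 = 6 ballots; Dunmore wins 7–6.
Elsford vs Dunmore: Elsford is ranked higher on 2+4+2 = 8 ballots, Dunmore on 5. Elsford wins 8–5.
No city is unbeaten: Kelston loses to Dunmore; Elsford loses to Kelston; Dunmore loses to Elsford. In particular Kelston beats Elsford beats Dunmore beats Kelston is a majority cycle — no Condorcet winner exists.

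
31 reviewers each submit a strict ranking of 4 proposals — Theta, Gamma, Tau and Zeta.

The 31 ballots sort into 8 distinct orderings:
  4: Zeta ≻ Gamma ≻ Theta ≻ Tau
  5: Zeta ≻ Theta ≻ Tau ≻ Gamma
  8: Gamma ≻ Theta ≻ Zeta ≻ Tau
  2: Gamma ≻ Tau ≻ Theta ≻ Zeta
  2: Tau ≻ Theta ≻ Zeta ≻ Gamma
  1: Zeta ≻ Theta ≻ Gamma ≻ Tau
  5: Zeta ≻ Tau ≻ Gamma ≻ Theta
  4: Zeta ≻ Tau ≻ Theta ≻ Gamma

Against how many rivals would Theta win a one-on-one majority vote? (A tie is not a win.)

Theta against each rival (31 reviewers):
Theta vs Gamma: Theta is ranked higher on 5+2+1+4 = 12 ballots, Gamma on 19. Gamma wins 19–12.
Theta vs Tau: Theta is ranked higher on 4+5+8+1 = 18 ballots, Tau on 13. Theta wins 18–13.
Theta vs Zeta: Theta is ranked higher on 8+2+2 = 12 ballots, Zeta on 19. Zeta wins 19–12.
Theta beats Tau; loses to Gamma, Zeta — 1 pairwise win.

1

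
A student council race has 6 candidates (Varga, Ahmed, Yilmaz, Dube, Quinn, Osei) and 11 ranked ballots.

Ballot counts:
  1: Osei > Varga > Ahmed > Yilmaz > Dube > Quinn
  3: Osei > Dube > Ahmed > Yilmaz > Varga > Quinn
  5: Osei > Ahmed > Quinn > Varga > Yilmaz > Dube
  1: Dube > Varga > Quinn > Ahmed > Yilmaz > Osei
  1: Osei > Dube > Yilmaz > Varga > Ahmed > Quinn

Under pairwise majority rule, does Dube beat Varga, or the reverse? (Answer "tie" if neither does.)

Ballots ranking Dube above Varga: 3 + 1 + 1 = 5.
Ballots ranking Varga above Dube: 11 − 5 = 6.
Varga wins the head-to-head 6–5.

Varga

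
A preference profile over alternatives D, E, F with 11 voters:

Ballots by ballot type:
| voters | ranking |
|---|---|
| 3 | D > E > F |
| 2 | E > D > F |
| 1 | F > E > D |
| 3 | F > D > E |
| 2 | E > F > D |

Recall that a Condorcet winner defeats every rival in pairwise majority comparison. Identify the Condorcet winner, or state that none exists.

Check each pair by majority over 11 ballots:
D vs E: D, 6–5.
D vs F: D preferred on 3+2 = 5 ballots; F wins 6–5.
E vs F: 3+2+2 = 7 for E, 4 for F — E by 7–4.
Each alternative drops at least one matchup (D loses to F; E loses to D; F loses to E); the cycle D > E > F > D rules out a Condorcet winner.

none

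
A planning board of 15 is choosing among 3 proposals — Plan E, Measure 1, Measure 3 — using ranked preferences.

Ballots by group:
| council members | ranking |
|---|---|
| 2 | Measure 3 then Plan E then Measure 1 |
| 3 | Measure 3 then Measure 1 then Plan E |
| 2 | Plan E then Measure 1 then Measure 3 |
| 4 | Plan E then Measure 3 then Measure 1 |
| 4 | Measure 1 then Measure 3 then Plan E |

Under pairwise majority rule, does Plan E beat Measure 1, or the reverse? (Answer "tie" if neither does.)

Plan E

Ballots ranking Plan E above Measure 1: 2 + 2 + 4 = 8.
Ballots ranking Measure 1 above Plan E: 15 − 8 = 7.
Plan E wins the head-to-head 8–7.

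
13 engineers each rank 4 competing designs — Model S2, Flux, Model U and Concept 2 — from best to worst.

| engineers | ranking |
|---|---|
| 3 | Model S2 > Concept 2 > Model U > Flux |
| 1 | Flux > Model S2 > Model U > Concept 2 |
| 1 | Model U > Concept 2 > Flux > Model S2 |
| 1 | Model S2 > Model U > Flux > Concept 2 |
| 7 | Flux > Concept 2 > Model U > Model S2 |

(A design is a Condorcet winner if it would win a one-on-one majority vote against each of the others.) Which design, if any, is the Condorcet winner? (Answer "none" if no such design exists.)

Head-to-head results (13 engineers):
Model S2 vs Flux: Flux, 9–4.
Model S2 vs Model U: Model S2 is ranked higher on 3+1+1 = 5 ballots, Model U on 8. Model U wins 8–5.
Model S2 vs Concept 2: Concept 2, 8–5.
Flux–Model U: Flux 8–5.
Flux vs Concept 2: 1+1+7 = 9 for Flux, 4 for Concept 2 — Flux by 9–4.
Model U vs Concept 2: 1+1+1 = 3 for Model U, 10 for Concept 2 — Concept 2 by 10–3.
Flux wins every pairwise contest, so Flux is the Condorcet winner.

Flux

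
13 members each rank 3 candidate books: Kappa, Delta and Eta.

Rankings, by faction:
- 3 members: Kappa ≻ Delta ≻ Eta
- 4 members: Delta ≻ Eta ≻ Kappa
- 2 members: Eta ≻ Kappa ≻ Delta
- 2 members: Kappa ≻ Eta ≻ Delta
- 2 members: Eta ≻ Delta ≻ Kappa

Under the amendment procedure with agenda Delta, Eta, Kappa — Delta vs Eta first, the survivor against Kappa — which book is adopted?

Round 1: Delta vs Eta — 7–6, Delta advances.
Round 2: Delta vs Kappa — 6–7, Kappa advances.
The agenda winner is Kappa.

Kappa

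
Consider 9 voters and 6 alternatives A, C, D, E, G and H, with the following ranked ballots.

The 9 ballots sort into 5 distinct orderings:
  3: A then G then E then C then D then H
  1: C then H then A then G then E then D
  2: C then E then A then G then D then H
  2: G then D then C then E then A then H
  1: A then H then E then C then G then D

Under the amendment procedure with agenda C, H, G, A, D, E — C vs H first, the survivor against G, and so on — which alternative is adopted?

A

Round 1: C vs H — 8–1, C advances.
Round 2: C vs G — 4–5, G advances.
Round 3: G vs A — 2–7, A advances.
Round 4: A vs D — 7–2, A advances.
Round 5: A vs E — 5–4, A advances.
The agenda winner is A.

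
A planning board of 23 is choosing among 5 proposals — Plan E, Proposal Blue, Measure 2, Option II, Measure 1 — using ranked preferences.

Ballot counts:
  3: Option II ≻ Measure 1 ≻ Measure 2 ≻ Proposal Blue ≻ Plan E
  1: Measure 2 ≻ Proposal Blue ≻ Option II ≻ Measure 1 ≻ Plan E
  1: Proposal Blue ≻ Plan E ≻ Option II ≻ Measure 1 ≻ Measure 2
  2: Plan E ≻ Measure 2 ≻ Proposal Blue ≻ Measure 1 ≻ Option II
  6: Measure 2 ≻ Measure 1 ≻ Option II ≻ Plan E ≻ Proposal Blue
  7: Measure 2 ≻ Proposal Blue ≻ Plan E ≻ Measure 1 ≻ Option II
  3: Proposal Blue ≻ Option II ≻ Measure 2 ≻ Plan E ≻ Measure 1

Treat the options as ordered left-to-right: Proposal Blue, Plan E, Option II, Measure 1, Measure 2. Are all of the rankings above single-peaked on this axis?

Axis positions: Proposal Blue=1, Plan E=2, Option II=3, Measure 1=4, Measure 2=5.
Ballot type 1: ranking walks positions 3-4-5-1-2; Proposal Blue is ranked above Plan E even though Plan E lies between Proposal Blue and the peak Option II on the axis — preferences dip and rise again. Not single-peaked.
Ballot type 2: ranking walks positions 5-1-3-4-2; Proposal Blue is ranked above Measure 1 even though Measure 1 lies between Proposal Blue and the peak Measure 2 on the axis — preferences dip and rise again. Not single-peaked.
Ballot type 3 (peak Proposal Blue at position 1): ranking walks positions 1-2-3-4-5, expanding outward from the peak — single-peaked.
Ballot type 4: ranking walks positions 2-5-1-4-3; Measure 2 is ranked above Option II even though Option II lies between Measure 2 and the peak Plan E on the axis — preferences dip and rise again. Not single-peaked.
Ballot type 5 (peak Measure 2 at position 5): ranking walks positions 5-4-3-2-1, expanding outward from the peak — single-peaked.
Ballot type 6: ranking walks positions 5-1-2-4-3; Proposal Blue is ranked above Measure 1 even though Measure 1 lies between Proposal Blue and the peak Measure 2 on the axis — preferences dip and rise again. Not single-peaked.
Ballot type 7: ranking walks positions 1-3-5-2-4; Option II is ranked above Plan E even though Plan E lies between Option II and the peak Proposal Blue on the axis — preferences dip and rise again. Not single-peaked.
Ballot type 1 violates single-peakedness, so the profile is not single-peaked on this axis.

no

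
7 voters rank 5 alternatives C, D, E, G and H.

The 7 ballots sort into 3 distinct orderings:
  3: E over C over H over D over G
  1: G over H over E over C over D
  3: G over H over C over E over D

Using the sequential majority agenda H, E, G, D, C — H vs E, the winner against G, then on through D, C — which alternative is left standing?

G

Round 1: H vs E — 4–3, H advances.
Round 2: H vs G — 3–4, G advances.
Round 3: G vs D — 4–3, G advances.
Round 4: G vs C — 4–3, G advances.
G survives the agenda.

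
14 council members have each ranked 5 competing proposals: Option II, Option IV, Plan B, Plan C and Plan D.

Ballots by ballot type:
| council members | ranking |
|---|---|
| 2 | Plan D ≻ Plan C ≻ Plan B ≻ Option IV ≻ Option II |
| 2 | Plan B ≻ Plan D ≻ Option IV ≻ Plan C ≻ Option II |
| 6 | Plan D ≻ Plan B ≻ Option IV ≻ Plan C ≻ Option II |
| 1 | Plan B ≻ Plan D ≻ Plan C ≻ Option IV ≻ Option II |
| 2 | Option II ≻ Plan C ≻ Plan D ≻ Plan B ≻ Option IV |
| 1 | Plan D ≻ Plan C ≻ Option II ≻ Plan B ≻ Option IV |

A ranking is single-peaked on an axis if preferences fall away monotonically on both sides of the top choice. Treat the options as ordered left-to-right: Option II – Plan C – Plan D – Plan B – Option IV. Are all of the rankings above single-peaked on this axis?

yes

Axis positions: Option II=1, Plan C=2, Plan D=3, Plan B=4, Option IV=5.
Ballot type 1 (peak Plan D at position 3): ranking walks positions 3-2-4-5-1, expanding outward from the peak — single-peaked.
Ballot type 2 (peak Plan B at position 4): ranking walks positions 4-3-5-2-1, expanding outward from the peak — single-peaked.
Ballot type 3 (peak Plan D at position 3): ranking walks positions 3-4-5-2-1, expanding outward from the peak — single-peaked.
Ballot type 4 (peak Plan B at position 4): ranking walks positions 4-3-2-5-1, expanding outward from the peak — single-peaked.
Ballot type 5 (peak Option II at position 1): ranking walks positions 1-2-3-4-5, expanding outward from the peak — single-peaked.
Ballot type 6 (peak Plan D at position 3): ranking walks positions 3-2-1-4-5, expanding outward from the peak — single-peaked.
Every ranking is single-peaked on this axis.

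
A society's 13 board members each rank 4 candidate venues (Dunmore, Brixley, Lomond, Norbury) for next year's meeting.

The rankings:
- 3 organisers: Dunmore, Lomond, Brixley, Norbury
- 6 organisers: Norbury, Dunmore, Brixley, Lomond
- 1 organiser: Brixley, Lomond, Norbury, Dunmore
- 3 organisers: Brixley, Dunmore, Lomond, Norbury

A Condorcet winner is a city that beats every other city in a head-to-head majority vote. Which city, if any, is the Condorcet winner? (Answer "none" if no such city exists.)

Pairwise majorities:
Dunmore vs Brixley: Dunmore wins 9–4.
Dunmore vs Lomond: Dunmore wins 12–1.
Dunmore vs Norbury: Norbury, 7–6.
Brixley vs Lomond: Brixley, 10–3.
Brixley–Norbury: Brixley 7–6.
Lomond vs Norbury: Lomond wins 7–6.
Every city loses at least once (Dunmore loses to Norbury; Brixley loses to Dunmore; Lomond loses to Dunmore; Norbury loses to Brixley). The majority relation contains the cycle Dunmore > Brixley > Norbury > Dunmore, so there is no Condorcet winner.

none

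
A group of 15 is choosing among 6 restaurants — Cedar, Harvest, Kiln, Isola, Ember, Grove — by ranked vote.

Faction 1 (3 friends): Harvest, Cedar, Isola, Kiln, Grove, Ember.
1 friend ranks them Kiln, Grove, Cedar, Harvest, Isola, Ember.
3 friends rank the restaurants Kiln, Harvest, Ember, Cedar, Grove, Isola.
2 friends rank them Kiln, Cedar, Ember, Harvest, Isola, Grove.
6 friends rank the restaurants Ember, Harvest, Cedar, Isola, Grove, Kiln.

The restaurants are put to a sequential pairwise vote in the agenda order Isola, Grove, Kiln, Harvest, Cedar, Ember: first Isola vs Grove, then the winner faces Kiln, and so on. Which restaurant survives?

Round 1: Isola vs Grove — 11–4, Isola advances.
Round 2: Isola vs Kiln — 9–6, Isola advances.
Round 3: Isola vs Harvest — 0–15, Harvest advances.
Round 4: Harvest vs Cedar — 12–3, Harvest advances.
Round 5: Harvest vs Ember — 7–8, Ember advances.
The agenda winner is Ember.

Ember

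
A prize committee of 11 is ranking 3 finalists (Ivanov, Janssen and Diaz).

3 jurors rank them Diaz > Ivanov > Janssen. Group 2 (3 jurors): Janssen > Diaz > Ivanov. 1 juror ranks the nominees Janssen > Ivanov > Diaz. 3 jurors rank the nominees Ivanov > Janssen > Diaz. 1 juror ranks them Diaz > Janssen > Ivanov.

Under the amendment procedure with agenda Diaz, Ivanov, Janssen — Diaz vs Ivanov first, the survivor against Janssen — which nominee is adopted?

Round 1: Diaz vs Ivanov — 7–4, Diaz advances.
Round 2: Diaz vs Janssen — 4–7, Janssen advances.
Janssen survives the agenda.

Janssen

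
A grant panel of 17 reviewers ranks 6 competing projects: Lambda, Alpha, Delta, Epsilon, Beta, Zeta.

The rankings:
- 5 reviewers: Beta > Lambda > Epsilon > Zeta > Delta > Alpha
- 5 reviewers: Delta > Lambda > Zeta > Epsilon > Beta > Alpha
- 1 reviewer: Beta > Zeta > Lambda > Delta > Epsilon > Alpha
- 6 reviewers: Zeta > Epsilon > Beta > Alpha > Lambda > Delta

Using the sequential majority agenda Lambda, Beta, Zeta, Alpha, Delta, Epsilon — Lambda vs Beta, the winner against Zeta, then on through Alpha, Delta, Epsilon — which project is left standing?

Round 1: Lambda vs Beta — 5–12, Beta advances.
Round 2: Beta vs Zeta — 6–11, Zeta advances.
Round 3: Zeta vs Alpha — 17–0, Zeta advances.
Round 4: Zeta vs Delta — 12–5, Zeta advances.
Round 5: Zeta vs Epsilon — 12–5, Zeta advances.
The agenda winner is Zeta.

Zeta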